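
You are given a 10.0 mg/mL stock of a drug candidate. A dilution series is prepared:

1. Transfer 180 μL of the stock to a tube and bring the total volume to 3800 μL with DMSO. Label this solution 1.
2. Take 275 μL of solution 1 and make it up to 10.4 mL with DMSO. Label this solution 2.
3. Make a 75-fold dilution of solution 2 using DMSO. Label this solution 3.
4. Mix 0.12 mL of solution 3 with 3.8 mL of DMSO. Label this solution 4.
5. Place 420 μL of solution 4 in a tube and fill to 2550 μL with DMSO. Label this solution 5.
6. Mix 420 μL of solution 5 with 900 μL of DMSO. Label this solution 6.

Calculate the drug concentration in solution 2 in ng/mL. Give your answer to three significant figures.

1.25 × 10^4 ng/mL

Step 1: 180 μL brought to 3800 μL → factor 3800/180 = 21.111
Step 2: 275 μL brought to 10.4 mL → factor 10400/275 = 37.818
Dilution factor through solution 2 = 21.111 × 37.818 = 798.38
[solution 2] = 10.0 mg/mL / 798.38 = 0.01253 mg/mL = 1.25 × 10^4 ng/mL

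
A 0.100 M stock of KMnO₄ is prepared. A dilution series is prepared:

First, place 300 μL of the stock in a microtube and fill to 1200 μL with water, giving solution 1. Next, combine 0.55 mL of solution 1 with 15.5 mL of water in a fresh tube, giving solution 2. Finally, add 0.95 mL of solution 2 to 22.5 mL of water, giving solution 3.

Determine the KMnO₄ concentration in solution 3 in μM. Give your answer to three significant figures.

Step 1: 300 μL brought to 1200 μL → factor 1200/300 = 4
Step 2: 0.55 mL + 15.5 mL = 16.05 mL total → factor 16.05/0.55 = 29.182
Step 3: 0.95 mL + 22.5 mL = 23.45 mL total → factor 23.45/0.95 = 24.684
Overall dilution factor = 4 × 29.182 × 24.684 = 2881.3
Final = 0.100 M / 2881.3 = 3.471 × 10^-5 M = 34.7 μM

34.7 μM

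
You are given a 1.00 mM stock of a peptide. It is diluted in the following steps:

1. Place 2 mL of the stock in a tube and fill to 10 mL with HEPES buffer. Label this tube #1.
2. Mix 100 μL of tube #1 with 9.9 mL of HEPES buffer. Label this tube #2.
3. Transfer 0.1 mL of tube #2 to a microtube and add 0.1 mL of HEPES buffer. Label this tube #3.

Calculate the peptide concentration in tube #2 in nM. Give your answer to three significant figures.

2.00 × 10^3 nM

Step 1: 2 mL brought to 10 mL → factor 10/2 = 5
Step 2: 100 μL + 9.9 mL = 10000 μL total → factor 10000/100 = 100
Dilution factor through tube #2 = 5 × 100 = 500
[tube #2] = 1.00 mM / 500 = 0.002000 mM = 2.00 × 10^3 nM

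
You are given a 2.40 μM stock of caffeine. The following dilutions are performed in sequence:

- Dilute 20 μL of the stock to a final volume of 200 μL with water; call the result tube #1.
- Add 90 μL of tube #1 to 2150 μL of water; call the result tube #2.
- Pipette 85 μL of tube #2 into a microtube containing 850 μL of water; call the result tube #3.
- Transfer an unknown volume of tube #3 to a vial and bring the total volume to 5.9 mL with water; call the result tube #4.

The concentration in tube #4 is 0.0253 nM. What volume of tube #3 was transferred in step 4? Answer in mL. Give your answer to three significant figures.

Step 1: 20 μL brought to 200 μL → factor 200/20 = 10
Step 2: 90 μL + 2150 μL = 2240 μL total → factor 2240/90 = 24.889
Step 3: 85 μL + 850 μL = 935 μL total → factor 935/85 = 11
Step 4: v brought to 5.9 mL → factor = 5.9 mL/v
Product of known-step factors = 2737.8
Overall factor = 2.40 μM / (0.0253 nM) = 94862
Step-4 factor = 94862 / 2737.8 = 34.649
v = 5.9 mL / 34.649 = 0.170 mL

0.170 mL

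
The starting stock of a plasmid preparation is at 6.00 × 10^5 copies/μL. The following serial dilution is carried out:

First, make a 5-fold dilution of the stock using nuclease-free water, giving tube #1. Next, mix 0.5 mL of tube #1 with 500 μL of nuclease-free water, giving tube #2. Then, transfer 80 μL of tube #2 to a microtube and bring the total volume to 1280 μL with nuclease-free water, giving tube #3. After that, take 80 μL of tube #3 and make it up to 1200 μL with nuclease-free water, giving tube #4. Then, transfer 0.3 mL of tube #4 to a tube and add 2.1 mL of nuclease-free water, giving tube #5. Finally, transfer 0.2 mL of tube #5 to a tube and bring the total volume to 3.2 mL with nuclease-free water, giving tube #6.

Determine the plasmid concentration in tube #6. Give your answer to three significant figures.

1.95 copies/μL

Step 1: 5-fold → factor 5
Step 2: 0.5 mL + 500 μL = 1 mL total → factor 1/0.5 = 2
Step 3: 80 μL brought to 1280 μL → factor 1280/80 = 16
Step 4: 80 μL brought to 1200 μL → factor 1200/80 = 15
Step 5: 0.3 mL + 2.1 mL = 2.4 mL total → factor 2.4/0.3 = 8
Step 6: 0.2 mL brought to 3.2 mL → factor 3.2/0.2 = 16
Overall dilution factor = 5 × 2 × 16 × 15 × 8 × 16 = 3.072 × 10^5
Final = 6.00 × 10^5 copies/μL / 3.072 × 10^5 = 1.95 copies/μL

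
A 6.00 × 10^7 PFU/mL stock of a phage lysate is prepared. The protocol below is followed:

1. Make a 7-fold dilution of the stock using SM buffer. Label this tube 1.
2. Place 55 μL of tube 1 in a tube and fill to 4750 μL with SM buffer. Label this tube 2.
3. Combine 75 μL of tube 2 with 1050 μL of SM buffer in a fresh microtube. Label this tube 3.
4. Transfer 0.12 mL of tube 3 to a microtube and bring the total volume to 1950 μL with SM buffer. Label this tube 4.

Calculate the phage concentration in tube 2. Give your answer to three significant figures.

Step 1: 7-fold → factor 7
Step 2: 55 μL brought to 4750 μL → factor 4750/55 = 86.364
Dilution factor through tube 2 = 7 × 86.364 = 604.55
[tube 2] = 6.00 × 10^7 PFU/mL / 604.55 = 9.92 × 10^4 PFU/mL

9.92 × 10^4 PFU/mL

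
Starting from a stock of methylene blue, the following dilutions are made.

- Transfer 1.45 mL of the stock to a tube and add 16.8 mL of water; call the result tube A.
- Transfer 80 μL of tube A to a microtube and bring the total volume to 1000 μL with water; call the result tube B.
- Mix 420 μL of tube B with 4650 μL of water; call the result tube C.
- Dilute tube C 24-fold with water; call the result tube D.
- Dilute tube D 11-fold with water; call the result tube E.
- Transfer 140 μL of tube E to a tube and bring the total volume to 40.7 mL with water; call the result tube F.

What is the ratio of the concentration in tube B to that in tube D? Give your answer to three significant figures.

290

Step 1: 1.45 mL + 16.8 mL = 18.25 mL total → factor 18.25/1.45 = 12.586
Step 2: 80 μL brought to 1000 μL → factor 1000/80 = 12.5
Step 3: 420 μL + 4650 μL = 5070 μL total → factor 5070/420 = 12.071
Step 4: 24-fold → factor 24
Dilution factor to tube B = 157.33; to tube D = 45580
[tube B]/[tube D] = (factor to tube D)/(factor to tube B) = 45580/157.33 = 290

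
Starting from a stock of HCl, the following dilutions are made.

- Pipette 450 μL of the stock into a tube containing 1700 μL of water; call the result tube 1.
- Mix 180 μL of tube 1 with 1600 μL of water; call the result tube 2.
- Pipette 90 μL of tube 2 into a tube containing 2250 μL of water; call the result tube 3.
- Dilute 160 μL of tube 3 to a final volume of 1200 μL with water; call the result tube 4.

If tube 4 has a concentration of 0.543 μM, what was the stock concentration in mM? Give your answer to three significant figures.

5.00 mM

Step 1: 450 μL + 1700 μL = 2150 μL total → factor 2150/450 = 4.7778
Step 2: 180 μL + 1600 μL = 1780 μL total → factor 1780/180 = 9.8889
Step 3: 90 μL + 2250 μL = 2340 μL total → factor 2340/90 = 26
Step 4: 160 μL brought to 1200 μL → factor 1200/160 = 7.5
Overall dilution factor = 4.7778 × 9.8889 × 26 × 7.5 = 9213.1
Stock = 0.543 μM × 9213.1 = 5003 μM = 5.00 mM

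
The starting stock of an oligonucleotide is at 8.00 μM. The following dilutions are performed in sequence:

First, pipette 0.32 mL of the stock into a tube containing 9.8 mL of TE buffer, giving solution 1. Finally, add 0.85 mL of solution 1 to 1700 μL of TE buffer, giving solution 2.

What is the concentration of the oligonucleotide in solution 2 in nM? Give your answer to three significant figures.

Step 1: 0.32 mL + 9.8 mL = 10.12 mL total → factor 10.12/0.32 = 31.625
Step 2: 0.85 mL + 1700 μL = 2.55 mL total → factor 2.55/0.85 = 3
Overall dilution factor = 31.625 × 3 = 94.875
Final = 8.00 μM / 94.875 = 0.08432 μM = 84.3 nM

84.3 nM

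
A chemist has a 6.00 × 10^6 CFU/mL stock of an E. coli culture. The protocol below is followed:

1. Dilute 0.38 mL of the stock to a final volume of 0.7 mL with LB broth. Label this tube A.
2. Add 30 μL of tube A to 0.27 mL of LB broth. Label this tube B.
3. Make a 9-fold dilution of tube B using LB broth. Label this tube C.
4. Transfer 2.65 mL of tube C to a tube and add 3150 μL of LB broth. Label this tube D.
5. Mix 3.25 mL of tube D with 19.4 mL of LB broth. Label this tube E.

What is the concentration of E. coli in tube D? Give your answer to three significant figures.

1.65 × 10^4 CFU/mL

Step 1: 0.38 mL brought to 0.7 mL → factor 0.7/0.38 = 1.8421
Step 2: 30 μL + 0.27 mL = 300 μL total → factor 300/30 = 10
Step 3: 9-fold → factor 9
Step 4: 2.65 mL + 3150 μL = 5.8 mL total → factor 5.8/2.65 = 2.1887
Dilution factor through tube D = 1.8421 × 10 × 9 × 2.1887 = 362.86
[tube D] = 6.00 × 10^6 CFU/mL / 362.86 = 1.65 × 10^4 CFU/mL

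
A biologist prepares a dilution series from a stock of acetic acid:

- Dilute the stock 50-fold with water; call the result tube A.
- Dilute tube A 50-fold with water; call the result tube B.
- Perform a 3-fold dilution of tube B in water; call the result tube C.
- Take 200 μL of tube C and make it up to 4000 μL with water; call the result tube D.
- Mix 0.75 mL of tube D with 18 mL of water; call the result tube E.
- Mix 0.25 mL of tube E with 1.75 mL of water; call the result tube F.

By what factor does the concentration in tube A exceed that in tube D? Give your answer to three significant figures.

3.00 × 10^3

Step 1: 50-fold → factor 50
Step 2: 50-fold → factor 50
Step 3: 3-fold → factor 3
Step 4: 200 μL brought to 4000 μL → factor 4000/200 = 20
Dilution factor to tube A = 50; to tube D = 1.5 × 10^5
[tube A]/[tube D] = (factor to tube D)/(factor to tube A) = 1.5 × 10^5/50 = 3.00 × 10^3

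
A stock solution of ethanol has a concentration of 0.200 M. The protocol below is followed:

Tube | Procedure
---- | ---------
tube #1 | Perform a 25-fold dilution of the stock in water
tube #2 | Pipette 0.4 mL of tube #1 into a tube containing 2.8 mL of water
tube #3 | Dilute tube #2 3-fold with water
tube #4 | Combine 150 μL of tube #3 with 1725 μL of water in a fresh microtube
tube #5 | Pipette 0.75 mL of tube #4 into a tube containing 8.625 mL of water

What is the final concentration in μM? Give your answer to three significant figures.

2.13 μM

Step 1: 25-fold → factor 25
Step 2: 0.4 mL + 2.8 mL = 3.2 mL total → factor 3.2/0.4 = 8
Step 3: 3-fold → factor 3
Step 4: 150 μL + 1725 μL = 1875 μL total → factor 1875/150 = 12.5
Step 5: 0.75 mL + 8.625 mL = 9.375 mL total → factor 9.375/0.75 = 12.5
Overall dilution factor = 25 × 8 × 3 × 12.5 × 12.5 = 93750
Final = 0.200 M / 93750 = 2.133 × 10^-6 M = 2.13 μM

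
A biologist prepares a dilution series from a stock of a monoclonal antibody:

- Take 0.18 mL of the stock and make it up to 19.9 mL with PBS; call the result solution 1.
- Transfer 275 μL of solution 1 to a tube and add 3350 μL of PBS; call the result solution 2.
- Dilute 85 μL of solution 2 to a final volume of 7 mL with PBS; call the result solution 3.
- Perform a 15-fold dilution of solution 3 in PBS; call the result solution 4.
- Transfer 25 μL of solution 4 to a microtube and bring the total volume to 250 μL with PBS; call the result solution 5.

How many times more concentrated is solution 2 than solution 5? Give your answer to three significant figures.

1.24 × 10^4

Step 1: 0.18 mL brought to 19.9 mL → factor 19.9/0.18 = 110.56
Step 2: 275 μL + 3350 μL = 3625 μL total → factor 3625/275 = 13.182
Step 3: 85 μL brought to 7 mL → factor 7000/85 = 82.353
Step 4: 15-fold → factor 15
Step 5: 25 μL brought to 250 μL → factor 250/25 = 10
Dilution factor to solution 2 = 1457.3; to solution 5 = 1.8002 × 10^7
[solution 2]/[solution 5] = (factor to solution 5)/(factor to solution 2) = 1.8002 × 10^7/1457.3 = 1.24 × 10^4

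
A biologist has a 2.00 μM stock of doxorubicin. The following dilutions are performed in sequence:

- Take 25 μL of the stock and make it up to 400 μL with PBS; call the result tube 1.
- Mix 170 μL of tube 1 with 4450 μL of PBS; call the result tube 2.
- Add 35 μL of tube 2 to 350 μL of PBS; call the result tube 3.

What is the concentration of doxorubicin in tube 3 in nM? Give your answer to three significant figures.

Step 1: 25 μL brought to 400 μL → factor 400/25 = 16
Step 2: 170 μL + 4450 μL = 4620 μL total → factor 4620/170 = 27.176
Step 3: 35 μL + 350 μL = 385 μL total → factor 385/35 = 11
Overall dilution factor = 16 × 27.176 × 11 = 4783.1
Final = 2.00 μM / 4783.1 = 0.0004181 μM = 0.418 nM

0.418 nM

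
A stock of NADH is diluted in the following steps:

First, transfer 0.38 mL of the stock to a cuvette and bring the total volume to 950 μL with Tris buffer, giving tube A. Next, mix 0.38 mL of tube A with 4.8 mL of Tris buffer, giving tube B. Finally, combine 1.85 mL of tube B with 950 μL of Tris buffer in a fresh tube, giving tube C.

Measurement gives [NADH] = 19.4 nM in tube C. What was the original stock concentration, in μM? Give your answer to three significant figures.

Step 1: 0.38 mL brought to 950 μL → factor 0.95/0.38 = 2.5
Step 2: 0.38 mL + 4.8 mL = 5.18 mL total → factor 5.18/0.38 = 13.632
Step 3: 1.85 mL + 950 μL = 2.8 mL total → factor 2.8/1.85 = 1.5135
Overall dilution factor = 2.5 × 13.632 × 1.5135 = 51.579
Stock = 19.4 nM × 51.579 = 1001 nM = 1.00 μM

1.00 μM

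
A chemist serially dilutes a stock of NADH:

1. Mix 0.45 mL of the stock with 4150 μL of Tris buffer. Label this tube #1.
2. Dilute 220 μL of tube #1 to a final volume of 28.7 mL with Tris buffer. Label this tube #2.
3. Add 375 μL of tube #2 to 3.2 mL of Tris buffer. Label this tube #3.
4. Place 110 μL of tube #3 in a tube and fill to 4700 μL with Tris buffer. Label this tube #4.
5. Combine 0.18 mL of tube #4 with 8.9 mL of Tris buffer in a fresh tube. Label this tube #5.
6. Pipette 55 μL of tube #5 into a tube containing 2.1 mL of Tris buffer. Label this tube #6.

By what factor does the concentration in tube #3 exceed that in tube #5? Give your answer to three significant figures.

2.16 × 10^3

Step 1: 0.45 mL + 4150 μL = 4.6 mL total → factor 4.6/0.45 = 10.222
Step 2: 220 μL brought to 28.7 mL → factor 28700/220 = 130.45
Step 3: 375 μL + 3.2 mL = 3575 μL total → factor 3575/375 = 9.5333
Step 4: 110 μL brought to 4700 μL → factor 4700/110 = 42.727
Step 5: 0.18 mL + 8.9 mL = 9.08 mL total → factor 9.08/0.18 = 50.444
Dilution factor to tube #3 = 12713; to tube #5 = 2.7401 × 10^7
[tube #3]/[tube #5] = (factor to tube #5)/(factor to tube #3) = 2.7401 × 10^7/12713 = 2.16 × 10^3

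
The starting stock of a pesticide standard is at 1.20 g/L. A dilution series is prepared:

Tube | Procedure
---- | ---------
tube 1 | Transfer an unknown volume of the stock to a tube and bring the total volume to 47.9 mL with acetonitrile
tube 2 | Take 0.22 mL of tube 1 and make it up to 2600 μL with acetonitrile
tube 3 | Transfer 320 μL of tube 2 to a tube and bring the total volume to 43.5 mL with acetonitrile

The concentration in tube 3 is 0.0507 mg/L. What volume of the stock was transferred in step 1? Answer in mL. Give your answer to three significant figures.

3.25 mL

Step 1: v brought to 47.9 mL → factor = 47.9 mL/v
Step 2: 0.22 mL brought to 2600 μL → factor 2.6/0.22 = 11.818
Step 3: 320 μL brought to 43.5 mL → factor 43500/320 = 135.94
Product of known-step factors = 1606.5
Overall factor = 1.20 g/L / (0.0507 mg/L) = 23669
Step-1 factor = 23669 / 1606.5 = 14.733
v = 47.9 mL / 14.733 = 3.25 mL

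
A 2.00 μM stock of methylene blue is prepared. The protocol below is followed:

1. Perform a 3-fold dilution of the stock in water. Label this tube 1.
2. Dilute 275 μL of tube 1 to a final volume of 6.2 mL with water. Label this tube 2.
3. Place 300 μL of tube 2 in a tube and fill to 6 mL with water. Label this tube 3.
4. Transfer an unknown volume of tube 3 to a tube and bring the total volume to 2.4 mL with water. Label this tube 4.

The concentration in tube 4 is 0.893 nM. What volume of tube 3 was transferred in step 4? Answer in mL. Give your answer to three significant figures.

1.45 mL

Step 1: 3-fold → factor 3
Step 2: 275 μL brought to 6.2 mL → factor 6200/275 = 22.545
Step 3: 300 μL brought to 6 mL → factor 6000/300 = 20
Step 4: v brought to 2.4 mL → factor = 2.4 mL/v
Product of known-step factors = 1352.7
Overall factor = 2.00 μM / (0.893 nM) = 2239.6
Step-4 factor = 2239.6 / 1352.7 = 1.6556
v = 2.4 mL / 1.6556 = 1.45 mL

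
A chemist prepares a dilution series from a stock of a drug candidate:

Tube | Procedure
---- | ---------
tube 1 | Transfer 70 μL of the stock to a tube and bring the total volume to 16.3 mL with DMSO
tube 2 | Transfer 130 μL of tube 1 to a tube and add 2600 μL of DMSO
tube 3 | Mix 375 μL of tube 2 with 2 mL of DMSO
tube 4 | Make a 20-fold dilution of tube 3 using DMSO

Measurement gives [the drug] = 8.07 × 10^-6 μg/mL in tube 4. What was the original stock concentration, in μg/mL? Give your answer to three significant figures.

Step 1: 70 μL brought to 16.3 mL → factor 16300/70 = 232.86
Step 2: 130 μL + 2600 μL = 2730 μL total → factor 2730/130 = 21
Step 3: 375 μL + 2 mL = 2375 μL total → factor 2375/375 = 6.3333
Step 4: 20-fold → factor 20
Overall dilution factor = 232.86 × 21 × 6.3333 × 20 = 6.194 × 10^5
Stock = 8.07 × 10^-6 μg/mL × 6.194 × 10^5 = 5.00 μg/mL

5.00 μg/mL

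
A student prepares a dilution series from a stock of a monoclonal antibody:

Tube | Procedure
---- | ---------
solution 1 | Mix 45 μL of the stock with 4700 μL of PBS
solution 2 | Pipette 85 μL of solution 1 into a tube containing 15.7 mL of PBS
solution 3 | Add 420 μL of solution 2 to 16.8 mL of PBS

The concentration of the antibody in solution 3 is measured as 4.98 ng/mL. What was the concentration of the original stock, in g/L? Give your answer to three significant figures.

4.00 g/L

Step 1: 45 μL + 4700 μL = 4745 μL total → factor 4745/45 = 105.44
Step 2: 85 μL + 15.7 mL = 15785 μL total → factor 15785/85 = 185.71
Step 3: 420 μL + 16.8 mL = 17220 μL total → factor 17220/420 = 41
Overall dilution factor = 105.44 × 185.71 × 41 = 8.0285 × 10^5
Stock = 4.98 ng/mL × 8.0285 × 10^5 = 3.998 × 10^6 ng/mL = 4.00 g/L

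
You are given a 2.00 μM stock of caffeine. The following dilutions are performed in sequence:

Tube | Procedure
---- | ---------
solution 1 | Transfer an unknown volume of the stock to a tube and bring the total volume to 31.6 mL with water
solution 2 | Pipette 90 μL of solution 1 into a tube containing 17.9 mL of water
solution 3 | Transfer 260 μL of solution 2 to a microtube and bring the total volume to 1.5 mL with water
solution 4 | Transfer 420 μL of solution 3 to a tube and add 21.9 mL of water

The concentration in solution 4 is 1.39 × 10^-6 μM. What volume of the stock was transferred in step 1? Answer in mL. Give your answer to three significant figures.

Step 1: v brought to 31.6 mL → factor = 31.6 mL/v
Step 2: 90 μL + 17.9 mL = 17990 μL total → factor 17990/90 = 199.89
Step 3: 260 μL brought to 1.5 mL → factor 1500/260 = 5.7692
Step 4: 420 μL + 21.9 mL = 22320 μL total → factor 22320/420 = 53.143
Product of known-step factors = 61285
Overall factor = 2.00 μM / (1.39 × 10^-6 μM) = 1.4388 × 10^6
Step-1 factor = 1.4388 × 10^6 / 61285 = 23.478
v = 31.6 mL / 23.478 = 1.35 mL

1.35 mL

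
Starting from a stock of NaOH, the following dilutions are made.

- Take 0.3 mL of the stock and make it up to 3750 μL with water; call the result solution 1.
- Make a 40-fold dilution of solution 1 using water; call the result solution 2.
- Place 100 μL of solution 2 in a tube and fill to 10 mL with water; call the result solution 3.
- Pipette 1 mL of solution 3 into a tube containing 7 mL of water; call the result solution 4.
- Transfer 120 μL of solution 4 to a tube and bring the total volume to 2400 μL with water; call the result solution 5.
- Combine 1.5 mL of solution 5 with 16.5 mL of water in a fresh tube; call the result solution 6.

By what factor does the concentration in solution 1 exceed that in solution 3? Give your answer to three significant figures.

Step 1: 0.3 mL brought to 3750 μL → factor 3.75/0.3 = 12.5
Step 2: 40-fold → factor 40
Step 3: 100 μL brought to 10 mL → factor 10000/100 = 100
Dilution factor to solution 1 = 12.5; to solution 3 = 50000
[solution 1]/[solution 3] = (factor to solution 3)/(factor to solution 1) = 50000/12.5 = 4.00 × 10^3

4.00 × 10^3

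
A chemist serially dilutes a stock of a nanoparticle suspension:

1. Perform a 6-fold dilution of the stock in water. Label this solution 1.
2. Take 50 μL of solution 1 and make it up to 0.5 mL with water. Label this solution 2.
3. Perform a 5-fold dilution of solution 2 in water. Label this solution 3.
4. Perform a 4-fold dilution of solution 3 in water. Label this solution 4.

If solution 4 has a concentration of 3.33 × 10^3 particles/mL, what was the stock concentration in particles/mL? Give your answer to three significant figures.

4.00 × 10^6 particles/mL

Step 1: 6-fold → factor 6
Step 2: 50 μL brought to 0.5 mL → factor 500/50 = 10
Step 3: 5-fold → factor 5
Step 4: 4-fold → factor 4
Overall dilution factor = 6 × 10 × 5 × 4 = 1200
Stock = 3.33 × 10^3 particles/mL × 1200 = 4.00 × 10^6 particles/mL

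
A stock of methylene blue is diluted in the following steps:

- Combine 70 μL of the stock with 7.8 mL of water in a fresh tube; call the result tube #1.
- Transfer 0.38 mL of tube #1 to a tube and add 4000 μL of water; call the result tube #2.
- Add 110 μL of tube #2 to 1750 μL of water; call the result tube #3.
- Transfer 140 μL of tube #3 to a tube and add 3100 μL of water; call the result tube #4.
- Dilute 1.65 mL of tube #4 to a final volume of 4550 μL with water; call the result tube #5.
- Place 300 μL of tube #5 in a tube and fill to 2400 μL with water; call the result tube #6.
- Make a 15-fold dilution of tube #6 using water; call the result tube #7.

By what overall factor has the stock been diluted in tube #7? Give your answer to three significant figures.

1.68 × 10^8

Step 1: 70 μL + 7.8 mL = 7870 μL total → factor 7870/70 = 112.43
Step 2: 0.38 mL + 4000 μL = 4.38 mL total → factor 4.38/0.38 = 11.526
Step 3: 110 μL + 1750 μL = 1860 μL total → factor 1860/110 = 16.909
Step 4: 140 μL + 3100 μL = 3240 μL total → factor 3240/140 = 23.143
Step 5: 1.65 mL brought to 4550 μL → factor 4.55/1.65 = 2.7576
Step 6: 300 μL brought to 2400 μL → factor 2400/300 = 8
Step 7: 15-fold → factor 15
Overall dilution factor = 112.43 × 11.526 × 16.909 × 23.143 × 2.7576 × 8 × 15 = 1.6781 × 10^8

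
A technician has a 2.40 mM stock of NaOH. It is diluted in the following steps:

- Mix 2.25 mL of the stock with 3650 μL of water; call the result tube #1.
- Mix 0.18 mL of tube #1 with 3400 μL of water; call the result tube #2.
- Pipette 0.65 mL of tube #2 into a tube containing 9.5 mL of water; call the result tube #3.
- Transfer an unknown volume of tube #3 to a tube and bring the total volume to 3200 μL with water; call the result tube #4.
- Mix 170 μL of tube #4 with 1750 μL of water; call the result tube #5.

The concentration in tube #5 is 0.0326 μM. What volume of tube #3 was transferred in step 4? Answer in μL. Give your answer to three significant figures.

Step 1: 2.25 mL + 3650 μL = 5.9 mL total → factor 5.9/2.25 = 2.6222
Step 2: 0.18 mL + 3400 μL = 3.58 mL total → factor 3.58/0.18 = 19.889
Step 3: 0.65 mL + 9.5 mL = 10.15 mL total → factor 10.15/0.65 = 15.615
Step 4: v brought to 3200 μL → factor = 3200 μL/v
Step 5: 170 μL + 1750 μL = 1920 μL total → factor 1920/170 = 11.294
Product of known-step factors = 9197.8
Overall factor = 2.40 mM / (0.0326 μM) = 73620
Step-4 factor = 73620 / 9197.8 = 8.004
v = 3200 μL / 8.004 = 400 μL

400 μL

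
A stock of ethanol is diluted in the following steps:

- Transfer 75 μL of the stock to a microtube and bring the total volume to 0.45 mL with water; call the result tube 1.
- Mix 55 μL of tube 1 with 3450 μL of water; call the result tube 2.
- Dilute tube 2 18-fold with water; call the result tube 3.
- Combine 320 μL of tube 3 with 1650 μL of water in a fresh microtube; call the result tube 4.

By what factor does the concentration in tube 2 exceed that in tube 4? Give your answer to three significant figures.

111

Step 1: 75 μL brought to 0.45 mL → factor 450/75 = 6
Step 2: 55 μL + 3450 μL = 3505 μL total → factor 3505/55 = 63.727
Step 3: 18-fold → factor 18
Step 4: 320 μL + 1650 μL = 1970 μL total → factor 1970/320 = 6.1562
Dilution factor to tube 2 = 382.36; to tube 4 = 42371
[tube 2]/[tube 4] = (factor to tube 4)/(factor to tube 2) = 42371/382.36 = 111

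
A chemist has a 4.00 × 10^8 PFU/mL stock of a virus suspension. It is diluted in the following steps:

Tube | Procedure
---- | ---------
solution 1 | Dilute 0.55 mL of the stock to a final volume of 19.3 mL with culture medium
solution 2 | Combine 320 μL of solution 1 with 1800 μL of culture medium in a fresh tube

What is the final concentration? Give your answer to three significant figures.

Step 1: 0.55 mL brought to 19.3 mL → factor 19.3/0.55 = 35.091
Step 2: 320 μL + 1800 μL = 2120 μL total → factor 2120/320 = 6.625
Overall dilution factor = 35.091 × 6.625 = 232.48
Final = 4.00 × 10^8 PFU/mL / 232.48 = 1.72 × 10^6 PFU/mL

1.72 × 10^6 PFU/mL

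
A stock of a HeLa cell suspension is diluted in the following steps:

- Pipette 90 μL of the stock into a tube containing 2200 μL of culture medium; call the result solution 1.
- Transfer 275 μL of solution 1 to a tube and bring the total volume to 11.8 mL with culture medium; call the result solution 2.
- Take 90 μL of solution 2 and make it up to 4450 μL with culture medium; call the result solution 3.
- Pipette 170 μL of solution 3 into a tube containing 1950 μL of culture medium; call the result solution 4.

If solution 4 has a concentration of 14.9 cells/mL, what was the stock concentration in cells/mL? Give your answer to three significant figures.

Step 1: 90 μL + 2200 μL = 2290 μL total → factor 2290/90 = 25.444
Step 2: 275 μL brought to 11.8 mL → factor 11800/275 = 42.909
Step 3: 90 μL brought to 4450 μL → factor 4450/90 = 49.444
Step 4: 170 μL + 1950 μL = 2120 μL total → factor 2120/170 = 12.471
Overall dilution factor = 25.444 × 42.909 × 49.444 × 12.471 = 6.732 × 10^5
Stock = 14.9 cells/mL × 6.732 × 10^5 = 1.00 × 10^7 cells/mL

1.00 × 10^7 cells/mL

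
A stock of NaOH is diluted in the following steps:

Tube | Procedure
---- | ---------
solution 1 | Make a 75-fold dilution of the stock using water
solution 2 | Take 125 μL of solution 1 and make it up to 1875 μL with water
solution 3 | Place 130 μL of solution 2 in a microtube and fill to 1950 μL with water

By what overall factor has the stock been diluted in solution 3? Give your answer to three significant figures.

1.69 × 10^4

Step 1: 75-fold → factor 75
Step 2: 125 μL brought to 1875 μL → factor 1875/125 = 15
Step 3: 130 μL brought to 1950 μL → factor 1950/130 = 15
Overall dilution factor = 75 × 15 × 15 = 16875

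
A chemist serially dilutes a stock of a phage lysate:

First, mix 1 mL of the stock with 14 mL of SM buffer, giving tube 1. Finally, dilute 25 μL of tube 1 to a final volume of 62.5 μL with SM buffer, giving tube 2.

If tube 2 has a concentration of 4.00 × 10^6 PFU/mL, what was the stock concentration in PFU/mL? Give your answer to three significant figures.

1.50 × 10^8 PFU/mL

Step 1: 1 mL + 14 mL = 15 mL total → factor 15/1 = 15
Step 2: 25 μL brought to 62.5 μL → factor 62.5/25 = 2.5
Overall dilution factor = 15 × 2.5 = 37.5
Stock = 4.00 × 10^6 PFU/mL × 37.5 = 1.50 × 10^8 PFU/mL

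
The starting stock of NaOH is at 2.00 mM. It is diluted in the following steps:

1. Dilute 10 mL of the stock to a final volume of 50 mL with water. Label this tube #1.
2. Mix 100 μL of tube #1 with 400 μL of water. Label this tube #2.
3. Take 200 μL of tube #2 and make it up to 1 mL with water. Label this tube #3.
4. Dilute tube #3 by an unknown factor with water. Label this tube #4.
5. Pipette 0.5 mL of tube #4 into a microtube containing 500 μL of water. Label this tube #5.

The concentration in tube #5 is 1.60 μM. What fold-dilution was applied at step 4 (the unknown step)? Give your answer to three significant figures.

5.00-fold

Step 1: 10 mL brought to 50 mL → factor 50/10 = 5
Step 2: 100 μL + 400 μL = 500 μL total → factor 500/100 = 5
Step 3: 200 μL brought to 1 mL → factor 1000/200 = 5
Step 4: unknown factor x
Step 5: 0.5 mL + 500 μL = 1 mL total → factor 1/0.5 = 2
Product of known-step factors = 250
Overall factor = 2.00 mM / (1.60 μM) = 1250
x = 1250 / 250 = 5.00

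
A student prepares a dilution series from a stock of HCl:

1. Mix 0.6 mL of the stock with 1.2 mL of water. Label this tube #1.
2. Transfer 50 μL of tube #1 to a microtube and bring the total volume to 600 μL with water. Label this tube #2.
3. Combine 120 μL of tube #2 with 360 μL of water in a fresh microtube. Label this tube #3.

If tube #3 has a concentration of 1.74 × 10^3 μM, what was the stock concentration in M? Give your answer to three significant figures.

0.251 M

Step 1: 0.6 mL + 1.2 mL = 1.8 mL total → factor 1.8/0.6 = 3
Step 2: 50 μL brought to 600 μL → factor 600/50 = 12
Step 3: 120 μL + 360 μL = 480 μL total → factor 480/120 = 4
Overall dilution factor = 3 × 12 × 4 = 144
Stock = 1.74 × 10^3 μM × 144 = 2.506 × 10^5 μM = 0.251 M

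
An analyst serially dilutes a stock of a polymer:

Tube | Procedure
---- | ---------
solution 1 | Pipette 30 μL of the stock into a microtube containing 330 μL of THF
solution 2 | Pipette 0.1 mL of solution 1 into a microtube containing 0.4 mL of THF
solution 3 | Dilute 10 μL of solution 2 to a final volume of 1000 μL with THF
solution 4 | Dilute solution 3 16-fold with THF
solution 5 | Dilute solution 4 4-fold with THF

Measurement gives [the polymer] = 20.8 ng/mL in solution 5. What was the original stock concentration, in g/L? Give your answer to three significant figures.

7.99 g/L

Step 1: 30 μL + 330 μL = 360 μL total → factor 360/30 = 12
Step 2: 0.1 mL + 0.4 mL = 0.5 mL total → factor 0.5/0.1 = 5
Step 3: 10 μL brought to 1000 μL → factor 1000/10 = 100
Step 4: 16-fold → factor 16
Step 5: 4-fold → factor 4
Overall dilution factor = 12 × 5 × 100 × 16 × 4 = 3.84 × 10^5
Stock = 20.8 ng/mL × 3.84 × 10^5 = 7.987 × 10^6 ng/mL = 7.99 g/L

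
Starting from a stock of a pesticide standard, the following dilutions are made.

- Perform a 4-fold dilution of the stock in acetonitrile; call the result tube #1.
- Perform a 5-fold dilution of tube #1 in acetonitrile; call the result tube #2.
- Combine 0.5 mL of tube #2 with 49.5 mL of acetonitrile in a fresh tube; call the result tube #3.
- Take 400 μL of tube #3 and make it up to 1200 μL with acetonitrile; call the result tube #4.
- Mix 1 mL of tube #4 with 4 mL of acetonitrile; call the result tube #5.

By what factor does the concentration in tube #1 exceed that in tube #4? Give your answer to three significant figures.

1.50 × 10^3

Step 1: 4-fold → factor 4
Step 2: 5-fold → factor 5
Step 3: 0.5 mL + 49.5 mL = 50 mL total → factor 50/0.5 = 100
Step 4: 400 μL brought to 1200 μL → factor 1200/400 = 3
Dilution factor to tube #1 = 4; to tube #4 = 6000
[tube #1]/[tube #4] = (factor to tube #4)/(factor to tube #1) = 6000/4 = 1.50 × 10^3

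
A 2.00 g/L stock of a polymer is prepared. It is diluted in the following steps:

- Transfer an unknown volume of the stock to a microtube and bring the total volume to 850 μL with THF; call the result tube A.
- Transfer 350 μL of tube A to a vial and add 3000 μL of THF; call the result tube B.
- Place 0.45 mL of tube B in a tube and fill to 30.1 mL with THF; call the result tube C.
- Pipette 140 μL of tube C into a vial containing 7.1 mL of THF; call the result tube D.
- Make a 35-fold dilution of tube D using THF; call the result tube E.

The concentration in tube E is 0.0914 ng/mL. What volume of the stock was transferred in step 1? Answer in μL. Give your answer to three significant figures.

Step 1: v brought to 850 μL → factor = 850 μL/v
Step 2: 350 μL + 3000 μL = 3350 μL total → factor 3350/350 = 9.5714
Step 3: 0.45 mL brought to 30.1 mL → factor 30.1/0.45 = 66.889
Step 4: 140 μL + 7.1 mL = 7240 μL total → factor 7240/140 = 51.714
Step 5: 35-fold → factor 35
Product of known-step factors = 1.1588 × 10^6
Overall factor = 2.00 g/L / (0.0914 ng/mL) = 2.1882 × 10^7
Step-1 factor = 2.1882 × 10^7 / 1.1588 × 10^6 = 18.883
v = 850 μL / 18.883 = 45.0 μL

45.0 μL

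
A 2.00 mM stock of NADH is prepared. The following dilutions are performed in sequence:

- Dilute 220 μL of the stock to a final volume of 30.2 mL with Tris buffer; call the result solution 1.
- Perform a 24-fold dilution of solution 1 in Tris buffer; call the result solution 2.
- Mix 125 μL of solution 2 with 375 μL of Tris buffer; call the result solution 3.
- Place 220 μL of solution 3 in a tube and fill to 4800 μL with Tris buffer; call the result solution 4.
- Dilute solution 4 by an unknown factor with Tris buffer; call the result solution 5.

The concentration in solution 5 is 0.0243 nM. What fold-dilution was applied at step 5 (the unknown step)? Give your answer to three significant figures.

Step 1: 220 μL brought to 30.2 mL → factor 30200/220 = 137.27
Step 2: 24-fold → factor 24
Step 3: 125 μL + 375 μL = 500 μL total → factor 500/125 = 4
Step 4: 220 μL brought to 4800 μL → factor 4800/220 = 21.818
Step 5: unknown factor x
Product of known-step factors = 2.8752 × 10^5
Overall factor = 2.00 mM / (0.0243 nM) = 8.2305 × 10^7
x = 8.2305 × 10^7 / 2.8752 × 10^5 = 286

286-fold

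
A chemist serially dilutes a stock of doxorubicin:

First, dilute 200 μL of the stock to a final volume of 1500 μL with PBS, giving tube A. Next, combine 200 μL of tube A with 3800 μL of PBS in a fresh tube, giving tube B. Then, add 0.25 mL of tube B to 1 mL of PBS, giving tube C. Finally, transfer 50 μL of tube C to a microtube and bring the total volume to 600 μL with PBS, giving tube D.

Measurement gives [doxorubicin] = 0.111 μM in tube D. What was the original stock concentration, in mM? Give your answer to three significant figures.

0.999 mM

Step 1: 200 μL brought to 1500 μL → factor 1500/200 = 7.5
Step 2: 200 μL + 3800 μL = 4000 μL total → factor 4000/200 = 20
Step 3: 0.25 mL + 1 mL = 1.25 mL total → factor 1.25/0.25 = 5
Step 4: 50 μL brought to 600 μL → factor 600/50 = 12
Overall dilution factor = 7.5 × 20 × 5 × 12 = 9000
Stock = 0.111 μM × 9000 = 999.0 μM = 0.999 mM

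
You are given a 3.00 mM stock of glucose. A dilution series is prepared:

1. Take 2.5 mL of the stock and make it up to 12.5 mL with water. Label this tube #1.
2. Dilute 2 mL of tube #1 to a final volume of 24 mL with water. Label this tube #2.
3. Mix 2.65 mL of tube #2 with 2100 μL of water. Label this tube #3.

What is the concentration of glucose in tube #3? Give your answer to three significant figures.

0.0279 mM

Step 1: 2.5 mL brought to 12.5 mL → factor 12.5/2.5 = 5
Step 2: 2 mL brought to 24 mL → factor 24/2 = 12
Step 3: 2.65 mL + 2100 μL = 4.75 mL total → factor 4.75/2.65 = 1.7925
Overall dilution factor = 5 × 12 × 1.7925 = 107.55
Final = 3.00 mM / 107.55 = 0.0279 mM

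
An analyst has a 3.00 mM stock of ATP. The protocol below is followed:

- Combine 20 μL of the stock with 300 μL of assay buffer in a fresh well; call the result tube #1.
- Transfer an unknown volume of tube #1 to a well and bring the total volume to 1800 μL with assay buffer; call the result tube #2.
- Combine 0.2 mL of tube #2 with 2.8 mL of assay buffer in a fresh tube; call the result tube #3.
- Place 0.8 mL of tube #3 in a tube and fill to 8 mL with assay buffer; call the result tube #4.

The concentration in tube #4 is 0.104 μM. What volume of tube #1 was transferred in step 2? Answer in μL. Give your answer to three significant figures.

Step 1: 20 μL + 300 μL = 320 μL total → factor 320/20 = 16
Step 2: v brought to 1800 μL → factor = 1800 μL/v
Step 3: 0.2 mL + 2.8 mL = 3 mL total → factor 3/0.2 = 15
Step 4: 0.8 mL brought to 8 mL → factor 8/0.8 = 10
Product of known-step factors = 2400
Overall factor = 3.00 mM / (0.104 μM) = 28846
Step-2 factor = 28846 / 2400 = 12.019
v = 1800 μL / 12.019 = 150 μL

150 μL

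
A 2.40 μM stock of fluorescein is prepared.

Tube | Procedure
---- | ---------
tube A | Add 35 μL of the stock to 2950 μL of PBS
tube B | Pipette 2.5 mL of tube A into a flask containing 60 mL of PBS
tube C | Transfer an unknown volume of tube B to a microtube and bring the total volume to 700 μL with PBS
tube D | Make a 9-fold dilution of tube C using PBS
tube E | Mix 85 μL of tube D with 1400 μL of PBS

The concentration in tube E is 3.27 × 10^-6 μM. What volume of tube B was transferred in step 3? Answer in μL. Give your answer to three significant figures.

320 μL

Step 1: 35 μL + 2950 μL = 2985 μL total → factor 2985/35 = 85.286
Step 2: 2.5 mL + 60 mL = 62.5 mL total → factor 62.5/2.5 = 25
Step 3: v brought to 700 μL → factor = 700 μL/v
Step 4: 9-fold → factor 9
Step 5: 85 μL + 1400 μL = 1485 μL total → factor 1485/85 = 17.471
Product of known-step factors = 3.3525 × 10^5
Overall factor = 2.40 μM / (3.27 × 10^-6 μM) = 7.3394 × 10^5
Step-3 factor = 7.3394 × 10^5 / 3.3525 × 10^5 = 2.1893
v = 700 μL / 2.1893 = 320 μL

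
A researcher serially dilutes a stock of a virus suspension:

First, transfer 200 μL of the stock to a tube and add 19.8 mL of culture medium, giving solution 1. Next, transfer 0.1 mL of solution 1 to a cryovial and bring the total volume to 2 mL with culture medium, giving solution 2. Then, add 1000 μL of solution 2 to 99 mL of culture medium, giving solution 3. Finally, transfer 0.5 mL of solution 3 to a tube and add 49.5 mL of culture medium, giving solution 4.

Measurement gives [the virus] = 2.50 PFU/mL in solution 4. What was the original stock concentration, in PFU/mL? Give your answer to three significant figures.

Step 1: 200 μL + 19.8 mL = 20000 μL total → factor 20000/200 = 100
Step 2: 0.1 mL brought to 2 mL → factor 2/0.1 = 20
Step 3: 1000 μL + 99 mL = 1 × 10^5 μL total → factor 1 × 10^5/1000 = 100
Step 4: 0.5 mL + 49.5 mL = 50 mL total → factor 50/0.5 = 100
Overall dilution factor = 100 × 20 × 100 × 100 = 2 × 10^7
Stock = 2.50 PFU/mL × 2 × 10^7 = 5.00 × 10^7 PFU/mL

5.00 × 10^7 PFU/mL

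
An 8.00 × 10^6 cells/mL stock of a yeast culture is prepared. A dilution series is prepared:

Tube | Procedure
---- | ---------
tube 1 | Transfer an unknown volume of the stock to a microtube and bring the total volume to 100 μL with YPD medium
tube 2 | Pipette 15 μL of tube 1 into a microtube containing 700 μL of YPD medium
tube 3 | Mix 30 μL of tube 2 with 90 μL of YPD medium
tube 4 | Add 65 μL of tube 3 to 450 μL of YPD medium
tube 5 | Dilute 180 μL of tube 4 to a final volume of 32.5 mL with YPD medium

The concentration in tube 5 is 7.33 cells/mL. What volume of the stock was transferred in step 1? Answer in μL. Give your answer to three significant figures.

Step 1: v brought to 100 μL → factor = 100 μL/v
Step 2: 15 μL + 700 μL = 715 μL total → factor 715/15 = 47.667
Step 3: 30 μL + 90 μL = 120 μL total → factor 120/30 = 4
Step 4: 65 μL + 450 μL = 515 μL total → factor 515/65 = 7.9231
Step 5: 180 μL brought to 32.5 mL → factor 32500/180 = 180.56
Product of known-step factors = 2.7276 × 10^5
Overall factor = 8.00 × 10^6 cells/mL / (7.33 cells/mL) = 1.0914 × 10^6
Step-1 factor = 1.0914 × 10^6 / 2.7276 × 10^5 = 4.0013
v = 100 μL / 4.0013 = 25.0 μL

25.0 μL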